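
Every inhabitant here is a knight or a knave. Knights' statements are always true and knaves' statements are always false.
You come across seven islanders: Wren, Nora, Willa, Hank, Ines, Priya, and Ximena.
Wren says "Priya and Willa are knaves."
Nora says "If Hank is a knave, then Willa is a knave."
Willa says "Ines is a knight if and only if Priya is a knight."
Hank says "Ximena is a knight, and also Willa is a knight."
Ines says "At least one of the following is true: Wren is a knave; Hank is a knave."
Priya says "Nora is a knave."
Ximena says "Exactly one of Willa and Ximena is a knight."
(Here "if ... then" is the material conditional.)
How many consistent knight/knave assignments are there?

Consistent assignments:
  Wren=knight, Nora=knight, Willa=knave, Hank=knave, Ines=knight, Priya=knave, Ximena=knight
  Wren=knight, Nora=knight, Willa=knave, Hank=knave, Ines=knight, Priya=knave, Ximena=knave

2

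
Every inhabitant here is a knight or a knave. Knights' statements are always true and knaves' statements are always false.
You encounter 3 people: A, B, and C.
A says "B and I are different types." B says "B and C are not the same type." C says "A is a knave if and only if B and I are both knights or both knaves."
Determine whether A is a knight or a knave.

A is a knight.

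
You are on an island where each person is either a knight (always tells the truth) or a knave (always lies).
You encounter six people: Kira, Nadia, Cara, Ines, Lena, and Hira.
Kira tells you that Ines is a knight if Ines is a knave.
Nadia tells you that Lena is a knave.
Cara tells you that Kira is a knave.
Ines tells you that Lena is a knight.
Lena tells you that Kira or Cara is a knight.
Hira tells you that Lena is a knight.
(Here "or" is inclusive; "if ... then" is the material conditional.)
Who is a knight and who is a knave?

Kira (knight): "Ines is a knight if Ines is a knave" — True. ✓
Nadia is a knave, so "Lena is a knave" must be false — and it is.
Since Cara is a knave, "Kira is a knave" needs to be false, which holds.
Ines (knight): "Lena is a knight" — True. ✓
Lena is a knight, and the claim "Kira or Cara is a knight" is indeed True.
Since Hira is a knight, "Lena is a knight" needs to be True, which holds.

Knights: Kira, Ines, Lena, and Hira. Knaves: Nadia and Cara.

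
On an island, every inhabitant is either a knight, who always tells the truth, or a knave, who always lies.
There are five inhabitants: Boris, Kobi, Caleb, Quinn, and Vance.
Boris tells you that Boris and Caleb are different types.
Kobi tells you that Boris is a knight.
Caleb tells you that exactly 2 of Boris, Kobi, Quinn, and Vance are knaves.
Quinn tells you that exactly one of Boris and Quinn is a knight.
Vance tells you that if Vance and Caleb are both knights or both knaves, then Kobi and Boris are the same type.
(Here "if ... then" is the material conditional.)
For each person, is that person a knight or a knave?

Boris is a knave, Kobi is a knave, Caleb is a knave, Quinn is a knave, and Vance is a knight.

Boris is a knave; "Boris and Caleb are different types" is false, as required.
Kobi is a knave, and the claim "Boris is a knight" is indeed false.
Caleb is a knave; "exactly 2 of Boris, Kobi, Quinn, and Vance are knaves" is false, as required.
Quinn (knave): "exactly one of Boris and Quinn is a knight" — false. ✓
Vance is a knight, and the claim "if Vance and Caleb are both knights or both knaves, then Kobi and Boris are the same type" is indeed True.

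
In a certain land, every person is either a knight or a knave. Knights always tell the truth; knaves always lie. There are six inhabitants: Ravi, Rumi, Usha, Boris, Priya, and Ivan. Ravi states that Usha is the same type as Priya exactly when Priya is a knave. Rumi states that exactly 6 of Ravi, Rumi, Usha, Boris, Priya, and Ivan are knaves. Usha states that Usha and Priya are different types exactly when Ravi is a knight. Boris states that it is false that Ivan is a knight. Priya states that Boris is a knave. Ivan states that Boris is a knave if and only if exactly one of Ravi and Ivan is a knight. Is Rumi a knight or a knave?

Rumi is a knave.

Consistent assignments: {Ravi=knight, Rumi=knave, Usha=knave, Boris=knight, Priya=knave, Ivan=knave}; {Ravi=knave, Rumi=knave, Usha=knight, Boris=knave, Priya=knight, Ivan=knight}
In every consistent assignment, Rumi is a knave.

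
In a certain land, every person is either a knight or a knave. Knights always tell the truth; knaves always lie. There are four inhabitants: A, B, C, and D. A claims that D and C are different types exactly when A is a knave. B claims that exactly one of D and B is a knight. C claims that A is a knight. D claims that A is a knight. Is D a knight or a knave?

Consistent assignments: {A=knave, B=knight, C=knave, D=knave}; {A=knave, B=knave, C=knave, D=knave}
In every consistent assignment, D is a knave.

D is a knave.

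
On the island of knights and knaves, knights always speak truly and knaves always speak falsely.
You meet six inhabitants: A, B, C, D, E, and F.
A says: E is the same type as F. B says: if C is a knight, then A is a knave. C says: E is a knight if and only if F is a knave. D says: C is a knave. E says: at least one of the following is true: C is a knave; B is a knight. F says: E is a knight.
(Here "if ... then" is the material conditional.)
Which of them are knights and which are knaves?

A is a knight, B is a knight, C is a knave, D is a knight, E is a knight, and F is a knight.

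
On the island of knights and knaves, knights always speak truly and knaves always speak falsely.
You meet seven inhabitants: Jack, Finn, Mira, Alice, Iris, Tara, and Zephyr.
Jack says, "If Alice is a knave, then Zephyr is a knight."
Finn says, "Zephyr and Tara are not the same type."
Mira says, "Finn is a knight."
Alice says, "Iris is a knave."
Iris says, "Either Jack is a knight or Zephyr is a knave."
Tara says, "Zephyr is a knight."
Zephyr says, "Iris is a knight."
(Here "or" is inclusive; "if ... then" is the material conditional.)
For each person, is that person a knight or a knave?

Jack is a knight, and the claim "if Alice is a knave, then Zephyr is a knight" is indeed true.
Finn (knave): "Zephyr and Tara are not the same type" — False. ✓
As a knave, Mira's statement "Finn is a knight" should be False; it is.
Alice is a knave, so "Iris is a knave" must be False — and it is.
Iris is a knight, so "either Jack is a knight or Zephyr is a knave" must be true — and it is.
As a knight, Tara's statement "Zephyr is a knight" should be true; it is.
Since Zephyr is a knight, "Iris is a knight" needs to be true, which holds.

Knights: Jack, Iris, Tara, and Zephyr. Knaves: Finn, Mira, and Alice.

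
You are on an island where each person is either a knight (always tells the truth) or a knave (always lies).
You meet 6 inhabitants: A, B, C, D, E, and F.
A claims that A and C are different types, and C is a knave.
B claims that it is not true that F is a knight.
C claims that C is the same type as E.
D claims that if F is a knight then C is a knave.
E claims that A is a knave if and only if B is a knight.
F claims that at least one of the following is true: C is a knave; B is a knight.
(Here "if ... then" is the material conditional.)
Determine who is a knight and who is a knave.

Knights: A, D, E, and F. Knaves: B and C.

A is a knight; "A and C are different types, and C is a knave" is true, as required.
B is a knave; "it is not true that F is a knight" is false, as required.
As a knave, C's statement "C is the same type as E" should be false; it is.
As a knight, D's statement "if F is a knight then C is a knave" should be true; it is.
E is a knight, and the claim "A is a knave if and only if B is a knight" is indeed true.
F is a knight, so "at least one of the following is true: C is a knave; B is a knight" must be true — and it is.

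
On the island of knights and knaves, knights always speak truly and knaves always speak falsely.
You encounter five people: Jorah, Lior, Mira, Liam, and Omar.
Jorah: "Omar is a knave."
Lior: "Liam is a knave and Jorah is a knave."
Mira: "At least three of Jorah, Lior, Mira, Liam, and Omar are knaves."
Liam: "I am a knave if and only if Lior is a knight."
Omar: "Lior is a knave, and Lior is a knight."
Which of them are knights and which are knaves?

Jorah is a knight, Lior is a knave, Mira is a knight, Liam is a knave, and Omar is a knave.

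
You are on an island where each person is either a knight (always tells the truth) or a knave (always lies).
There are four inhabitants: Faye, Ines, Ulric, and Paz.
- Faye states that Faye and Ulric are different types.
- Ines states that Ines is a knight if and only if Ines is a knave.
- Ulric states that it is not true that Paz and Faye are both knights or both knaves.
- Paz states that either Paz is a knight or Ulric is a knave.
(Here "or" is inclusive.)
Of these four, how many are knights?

The unique consistent assignment is Faye=knight, Ines=knave, Ulric=knave, Paz=knight.
That has 2 knights.

2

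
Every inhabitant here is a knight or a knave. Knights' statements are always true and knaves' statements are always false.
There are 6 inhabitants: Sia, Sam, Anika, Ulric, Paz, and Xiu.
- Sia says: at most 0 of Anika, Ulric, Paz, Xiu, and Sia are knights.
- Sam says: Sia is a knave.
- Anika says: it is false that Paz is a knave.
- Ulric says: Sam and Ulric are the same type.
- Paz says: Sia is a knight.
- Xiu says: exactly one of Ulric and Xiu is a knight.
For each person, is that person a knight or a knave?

Sia is a knave, Sam is a knight, Anika is a knave, Ulric is a knave, Paz is a knave, and Xiu is a knight.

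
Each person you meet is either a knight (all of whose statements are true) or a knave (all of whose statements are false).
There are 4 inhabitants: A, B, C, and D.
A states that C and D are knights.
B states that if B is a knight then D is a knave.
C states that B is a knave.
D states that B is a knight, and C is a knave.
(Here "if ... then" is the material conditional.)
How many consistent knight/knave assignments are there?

0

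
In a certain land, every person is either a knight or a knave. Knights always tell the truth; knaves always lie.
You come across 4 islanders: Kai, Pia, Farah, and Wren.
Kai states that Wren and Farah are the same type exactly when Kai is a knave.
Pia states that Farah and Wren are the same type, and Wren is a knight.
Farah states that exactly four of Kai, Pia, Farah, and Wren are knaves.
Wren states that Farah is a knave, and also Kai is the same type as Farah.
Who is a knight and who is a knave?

Knights: Wren. Knaves: Kai, Pia, and Farah.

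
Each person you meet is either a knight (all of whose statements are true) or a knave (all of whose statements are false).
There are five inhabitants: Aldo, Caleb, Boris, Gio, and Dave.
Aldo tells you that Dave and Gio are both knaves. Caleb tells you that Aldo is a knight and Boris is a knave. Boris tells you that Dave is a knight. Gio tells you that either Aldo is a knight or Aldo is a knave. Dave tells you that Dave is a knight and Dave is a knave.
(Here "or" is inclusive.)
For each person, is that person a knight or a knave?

Aldo is a knave, Caleb is a knave, Boris is a knave, Gio is a knight, and Dave is a knave.

Aldo (knave): "Dave and Gio are both knaves" — False. ✓
Caleb (knave): "Aldo is a knight and Boris is a knave" — False. ✓
Boris is a knave, and the claim "Dave is a knight" is indeed False.
Gio is a knight; "either Aldo is a knight or Aldo is a knave" is true, as required.
Dave (knave): "Dave is a knight and Dave is a knave" — False. ✓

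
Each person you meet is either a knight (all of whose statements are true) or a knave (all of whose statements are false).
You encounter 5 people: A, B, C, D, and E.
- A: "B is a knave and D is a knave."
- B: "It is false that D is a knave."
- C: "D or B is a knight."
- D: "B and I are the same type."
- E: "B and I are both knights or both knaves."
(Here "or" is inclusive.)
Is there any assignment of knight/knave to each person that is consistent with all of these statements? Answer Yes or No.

Yes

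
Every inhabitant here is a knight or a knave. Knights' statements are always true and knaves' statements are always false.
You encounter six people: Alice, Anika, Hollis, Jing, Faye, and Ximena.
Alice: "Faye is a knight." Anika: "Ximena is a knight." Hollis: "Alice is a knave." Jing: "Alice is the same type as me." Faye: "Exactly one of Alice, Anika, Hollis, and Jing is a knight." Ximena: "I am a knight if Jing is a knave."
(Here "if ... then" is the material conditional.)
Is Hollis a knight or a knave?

Hollis is a knave.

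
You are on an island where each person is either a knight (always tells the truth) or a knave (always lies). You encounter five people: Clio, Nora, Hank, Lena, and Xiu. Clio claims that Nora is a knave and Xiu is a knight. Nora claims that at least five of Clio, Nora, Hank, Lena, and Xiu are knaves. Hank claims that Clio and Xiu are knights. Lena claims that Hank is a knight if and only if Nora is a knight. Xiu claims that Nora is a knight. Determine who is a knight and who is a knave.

Since Clio is a knave, "Nora is a knave and Xiu is a knight" needs to be False, which holds.
As a knave, Nora's statement "at least five of Clio, Nora, Hank, Lena, and Xiu are knaves" should be False; it is.
Since Hank is a knave, "Clio and Xiu are knights" needs to be False, which holds.
Lena (knight): "Hank is a knight if and only if Nora is a knight" — true. ✓
Xiu (knave): "Nora is a knight" — False. ✓

Clio is a knave, Nora is a knave, Hank is a knave, Lena is a knight, and Xiu is a knave.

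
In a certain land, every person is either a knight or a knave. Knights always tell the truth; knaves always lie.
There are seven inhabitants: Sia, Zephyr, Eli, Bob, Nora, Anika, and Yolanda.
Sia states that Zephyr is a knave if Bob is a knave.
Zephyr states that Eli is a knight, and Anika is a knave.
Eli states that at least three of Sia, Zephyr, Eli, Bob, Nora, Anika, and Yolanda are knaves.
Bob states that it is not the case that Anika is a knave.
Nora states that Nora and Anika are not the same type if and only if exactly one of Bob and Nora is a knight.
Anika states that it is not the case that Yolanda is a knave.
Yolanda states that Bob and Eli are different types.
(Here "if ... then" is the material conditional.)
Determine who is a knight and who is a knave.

Sia is a knight, Zephyr is a knave, Eli is a knave, Bob is a knight, Nora is a knight, Anika is a knight, and Yolanda is a knight.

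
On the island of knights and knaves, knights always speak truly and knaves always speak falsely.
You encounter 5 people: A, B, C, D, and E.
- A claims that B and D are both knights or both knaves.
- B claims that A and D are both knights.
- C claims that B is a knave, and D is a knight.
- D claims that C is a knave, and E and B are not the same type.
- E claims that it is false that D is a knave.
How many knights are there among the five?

The unique consistent assignment is A=knight, B=knave, C=knave, D=knave, E=knave.
That has 1 knight.

1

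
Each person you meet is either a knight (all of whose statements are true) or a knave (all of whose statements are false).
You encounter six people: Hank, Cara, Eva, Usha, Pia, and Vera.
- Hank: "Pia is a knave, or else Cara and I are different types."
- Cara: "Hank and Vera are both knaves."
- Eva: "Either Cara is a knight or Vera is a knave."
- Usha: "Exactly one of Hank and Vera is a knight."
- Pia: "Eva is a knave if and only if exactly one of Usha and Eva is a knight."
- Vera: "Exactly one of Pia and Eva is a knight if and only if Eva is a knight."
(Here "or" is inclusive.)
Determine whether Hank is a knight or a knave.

Hank is a knight.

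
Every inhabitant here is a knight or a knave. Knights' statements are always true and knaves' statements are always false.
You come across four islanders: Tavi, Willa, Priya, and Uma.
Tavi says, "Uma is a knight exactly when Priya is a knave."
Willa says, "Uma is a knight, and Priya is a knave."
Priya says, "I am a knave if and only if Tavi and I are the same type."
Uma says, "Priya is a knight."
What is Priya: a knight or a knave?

Priya is a knight.

Consistent assignments: {Tavi=knave, Willa=knave, Priya=knight, Uma=knight}
In every consistent assignment, Priya is a knight.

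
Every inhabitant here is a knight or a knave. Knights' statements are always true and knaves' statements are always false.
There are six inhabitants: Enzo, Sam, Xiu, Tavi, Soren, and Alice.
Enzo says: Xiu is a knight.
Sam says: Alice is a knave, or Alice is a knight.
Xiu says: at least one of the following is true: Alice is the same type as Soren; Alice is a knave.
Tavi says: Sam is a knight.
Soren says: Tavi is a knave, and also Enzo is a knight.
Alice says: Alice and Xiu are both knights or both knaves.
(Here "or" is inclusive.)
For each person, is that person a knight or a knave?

Knights: Enzo, Sam, Xiu, and Tavi. Knaves: Soren and Alice.

Since Enzo is a knight, "Xiu is a knight" needs to be True, which holds.
As a knight, Sam's statement "Alice is a knave, or Alice is a knight" should be True; it is.
Xiu is a knight; "at least one of the following is true: Alice is the same type as Soren; Alice is a knave" is True, as required.
Tavi is a knight, so "Sam is a knight" must be True — and it is.
Soren is a knave, so "Tavi is a knave, and also Enzo is a knight" must be False — and it is.
Since Alice is a knave, "Alice and Xiu are both knights or both knaves" needs to be False, which holds.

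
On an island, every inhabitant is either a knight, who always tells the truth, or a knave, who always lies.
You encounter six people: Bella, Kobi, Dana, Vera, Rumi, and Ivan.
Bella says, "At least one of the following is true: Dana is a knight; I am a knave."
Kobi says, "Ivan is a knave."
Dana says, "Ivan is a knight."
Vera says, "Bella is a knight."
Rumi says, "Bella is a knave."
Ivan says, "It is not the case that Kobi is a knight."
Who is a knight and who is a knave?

Since Bella is a knight, "at least one of the following is true: Dana is a knight; I am a knave" needs to be true, which holds.
As a knave, Kobi's statement "Ivan is a knave" should be false; it is.
Dana is a knight, so "Ivan is a knight" must be true — and it is.
As a knight, Vera's statement "Bella is a knight" should be true; it is.
Since Rumi is a knave, "Bella is a knave" needs to be false, which holds.
As a knight, Ivan's statement "it is not the case that Kobi is a knight" should be true; it is.

Knights: Bella, Dana, Vera, and Ivan. Knaves: Kobi and Rumi.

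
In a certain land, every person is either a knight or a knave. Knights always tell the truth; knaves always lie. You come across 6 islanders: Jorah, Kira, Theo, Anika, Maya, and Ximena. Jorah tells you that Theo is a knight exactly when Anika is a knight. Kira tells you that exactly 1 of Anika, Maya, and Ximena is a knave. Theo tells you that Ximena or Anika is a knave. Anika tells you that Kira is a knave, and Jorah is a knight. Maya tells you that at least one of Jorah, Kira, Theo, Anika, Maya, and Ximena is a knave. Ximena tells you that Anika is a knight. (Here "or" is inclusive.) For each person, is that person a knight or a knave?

Jorah is a knave, Kira is a knave, Theo is a knight, Anika is a knave, Maya is a knight, and Ximena is a knave.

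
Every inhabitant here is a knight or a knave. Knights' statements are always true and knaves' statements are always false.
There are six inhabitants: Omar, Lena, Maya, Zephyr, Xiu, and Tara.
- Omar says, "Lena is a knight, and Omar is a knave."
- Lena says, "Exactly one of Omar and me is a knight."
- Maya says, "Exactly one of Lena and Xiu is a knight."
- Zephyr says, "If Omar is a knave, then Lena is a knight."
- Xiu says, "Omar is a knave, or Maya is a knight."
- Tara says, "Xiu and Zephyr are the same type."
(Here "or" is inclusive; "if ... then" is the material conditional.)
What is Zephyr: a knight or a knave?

Zephyr is a knave.

Consistent assignments: {Omar=knave, Lena=knave, Maya=knight, Zephyr=knave, Xiu=knight, Tara=knave}
In every consistent assignment, Zephyr is a knave.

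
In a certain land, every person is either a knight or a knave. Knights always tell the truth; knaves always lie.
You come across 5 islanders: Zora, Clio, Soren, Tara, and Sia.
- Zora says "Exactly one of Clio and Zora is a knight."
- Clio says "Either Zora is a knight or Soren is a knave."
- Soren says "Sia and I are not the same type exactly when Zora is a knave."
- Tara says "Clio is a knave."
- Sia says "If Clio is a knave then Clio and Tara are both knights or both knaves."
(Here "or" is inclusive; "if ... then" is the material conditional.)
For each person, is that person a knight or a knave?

Zora is a knave, Clio is a knave, Soren is a knight, Tara is a knight, and Sia is a knave.

Suppose Zora is a knight. Then Zora's statement "exactly one of Clio and Zora is a knight" would have to be true. Checking the 16 ways to assign the others, none is consistent with every speaker.
(For instance, with Clio=knave, Soren=knight, Tara=knight, Sia=knave, Clio's claim "either Zora is a knight or Soren is a knave" comes out true where it would need to be false.)
So Zora must be a knave, making "exactly one of Clio and Zora is a knight" false. Taking Zora=knave, Clio=knave, Soren=knight, Tara=knight, Sia=knave, each remaining statement checks out:
  Clio (knave): "either Zora is a knight or Soren is a knave" — false. ✓
  Soren (knight): "Sia and I are not the same type exactly when Zora is a knave" — true. ✓
  Tara (knight): "Clio is a knave" — true. ✓
  Sia (knave): "if Clio is a knave then Clio and Tara are both knights or both knaves" — false. ✓
This is the unique consistent assignment.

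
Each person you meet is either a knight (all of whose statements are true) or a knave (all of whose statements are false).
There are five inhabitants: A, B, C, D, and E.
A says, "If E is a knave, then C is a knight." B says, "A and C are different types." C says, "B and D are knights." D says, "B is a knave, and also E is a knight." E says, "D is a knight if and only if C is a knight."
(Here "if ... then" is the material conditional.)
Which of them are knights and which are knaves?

A is a knight, B is a knight, C is a knave, D is a knave, and E is a knight.

Suppose A is a knave. Then A's statement "if E is a knave, then C is a knight" would have to be false. Checking the 16 ways to assign the others, none is consistent with every speaker.
(For instance, with B=knight, C=knave, D=knave, E=knight, A's claim "if E is a knave, then C is a knight" comes out true where it would need to be false.)
So A must be a knight, making "if E is a knave, then C is a knight" true. Taking A=knight, B=knight, C=knave, D=knave, E=knight, each remaining statement checks out:
  B (knight): "A and C are different types" — true. ✓
  C (knave): "B and D are knights" — false. ✓
  D (knave): "B is a knave, and also E is a knight" — false. ✓
  E (knight): "D is a knight if and only if C is a knight" — true. ✓
This is the unique consistent assignment.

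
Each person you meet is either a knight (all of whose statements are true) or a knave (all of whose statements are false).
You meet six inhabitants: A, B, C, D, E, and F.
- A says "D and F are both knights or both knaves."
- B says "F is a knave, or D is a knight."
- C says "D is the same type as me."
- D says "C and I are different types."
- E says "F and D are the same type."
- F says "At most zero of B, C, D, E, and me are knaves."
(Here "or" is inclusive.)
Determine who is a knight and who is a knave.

A is a knave, B is a knight, C is a knave, D is a knight, E is a knave, and F is a knave.

A is a knave, and the claim "D and F are both knights or both knaves" is indeed False.
B (knight): "F is a knave, or D is a knight" — true. ✓
Since C is a knave, "D is the same type as me" needs to be False, which holds.
As a knight, D's statement "C and I are different types" should be true; it is.
Since E is a knave, "F and D are the same type" needs to be False, which holds.
Since F is a knave, "at most zero of B, C, D, E, and me are knaves" needs to be False, which holds.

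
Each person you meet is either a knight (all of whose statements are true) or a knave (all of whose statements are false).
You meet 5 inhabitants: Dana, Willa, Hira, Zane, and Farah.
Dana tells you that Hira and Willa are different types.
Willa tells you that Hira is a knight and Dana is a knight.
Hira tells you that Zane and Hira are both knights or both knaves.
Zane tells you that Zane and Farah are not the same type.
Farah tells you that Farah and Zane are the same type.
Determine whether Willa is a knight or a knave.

Willa is a knave.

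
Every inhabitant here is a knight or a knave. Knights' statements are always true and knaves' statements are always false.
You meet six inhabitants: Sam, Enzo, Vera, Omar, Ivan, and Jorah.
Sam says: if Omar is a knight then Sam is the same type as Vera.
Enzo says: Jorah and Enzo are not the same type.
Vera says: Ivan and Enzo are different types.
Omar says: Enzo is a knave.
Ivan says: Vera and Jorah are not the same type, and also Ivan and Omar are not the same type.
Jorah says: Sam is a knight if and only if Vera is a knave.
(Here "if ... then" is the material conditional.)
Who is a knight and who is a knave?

Sam is a knight, Enzo is a knight, Vera is a knight, Omar is a knave, Ivan is a knave, and Jorah is a knave.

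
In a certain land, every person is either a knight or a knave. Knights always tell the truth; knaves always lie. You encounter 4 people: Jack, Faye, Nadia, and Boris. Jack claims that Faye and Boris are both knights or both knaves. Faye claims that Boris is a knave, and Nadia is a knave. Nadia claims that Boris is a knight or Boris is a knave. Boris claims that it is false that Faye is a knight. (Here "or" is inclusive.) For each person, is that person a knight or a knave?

Jack is a knave, Faye is a knave, Nadia is a knight, and Boris is a knight.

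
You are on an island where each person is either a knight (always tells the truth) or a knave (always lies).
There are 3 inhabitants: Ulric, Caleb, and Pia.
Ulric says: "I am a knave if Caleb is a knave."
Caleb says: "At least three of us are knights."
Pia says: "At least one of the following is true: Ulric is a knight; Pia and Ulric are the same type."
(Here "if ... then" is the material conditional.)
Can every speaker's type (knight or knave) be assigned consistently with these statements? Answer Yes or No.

One consistent assignment: Ulric=knight, Caleb=knight, Pia=knight.

Yes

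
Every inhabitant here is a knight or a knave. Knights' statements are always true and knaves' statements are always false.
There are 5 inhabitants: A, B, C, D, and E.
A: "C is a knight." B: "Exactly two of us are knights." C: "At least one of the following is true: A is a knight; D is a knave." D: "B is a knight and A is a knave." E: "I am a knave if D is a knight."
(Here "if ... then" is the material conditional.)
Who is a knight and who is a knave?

As a knight, A's statement "C is a knight" should be true; it is.
B is a knave; "exactly two of us are knights" is false, as required.
C is a knight, so "at least one of the following is true: A is a knight; D is a knave" must be true — and it is.
D is a knave, so "B is a knight and A is a knave" must be false — and it is.
Since E is a knight, "I am a knave if D is a knight" needs to be true, which holds.

A is a knight, B is a knave, C is a knight, D is a knave, and E is a knight.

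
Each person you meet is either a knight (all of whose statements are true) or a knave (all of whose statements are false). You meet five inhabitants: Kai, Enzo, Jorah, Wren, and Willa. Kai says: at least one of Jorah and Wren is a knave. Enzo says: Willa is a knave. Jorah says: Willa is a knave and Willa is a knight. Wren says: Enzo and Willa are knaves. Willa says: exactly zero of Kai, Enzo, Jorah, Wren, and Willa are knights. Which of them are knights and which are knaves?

Since Kai is a knight, "at least one of Jorah and Wren is a knave" needs to be true, which holds.
As a knight, Enzo's statement "Willa is a knave" should be true; it is.
Jorah is a knave, so "Willa is a knave and Willa is a knight" must be false — and it is.
Wren is a knave, so "Enzo and Willa are knaves" must be false — and it is.
As a knave, Willa's statement "exactly zero of Kai, Enzo, Jorah, Wren, and Willa are knights" should be false; it is.

Kai is a knight, Enzo is a knight, Jorah is a knave, Wren is a knave, and Willa is a knave.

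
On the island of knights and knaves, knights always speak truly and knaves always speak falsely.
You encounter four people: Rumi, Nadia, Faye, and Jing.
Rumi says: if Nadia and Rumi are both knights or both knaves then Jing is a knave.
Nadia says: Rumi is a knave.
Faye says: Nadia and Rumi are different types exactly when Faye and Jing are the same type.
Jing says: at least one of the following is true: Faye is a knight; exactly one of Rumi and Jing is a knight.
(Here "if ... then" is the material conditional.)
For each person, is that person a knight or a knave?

Knights: Rumi, Faye, and Jing. Knaves: Nadia.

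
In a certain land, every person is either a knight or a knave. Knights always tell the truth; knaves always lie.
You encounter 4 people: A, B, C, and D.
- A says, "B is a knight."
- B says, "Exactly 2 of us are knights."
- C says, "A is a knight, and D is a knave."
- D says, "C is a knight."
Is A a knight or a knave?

A is a knave.

Consistent assignments: {A=knave, B=knave, C=knave, D=knave}
In every consistent assignment, A is a knave.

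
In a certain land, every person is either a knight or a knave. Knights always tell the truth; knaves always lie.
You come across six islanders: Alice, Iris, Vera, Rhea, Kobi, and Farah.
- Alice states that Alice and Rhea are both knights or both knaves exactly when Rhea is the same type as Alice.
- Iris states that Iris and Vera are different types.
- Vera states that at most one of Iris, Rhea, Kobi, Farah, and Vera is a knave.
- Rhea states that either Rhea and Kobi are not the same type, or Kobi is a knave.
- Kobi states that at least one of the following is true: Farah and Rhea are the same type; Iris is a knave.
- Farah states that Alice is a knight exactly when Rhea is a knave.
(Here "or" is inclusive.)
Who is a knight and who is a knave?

Knights: Alice, Iris, and Rhea. Knaves: Vera, Kobi, and Farah.

Since Alice is a knight, "Alice and Rhea are both knights or both knaves exactly when Rhea is the same type as Alice" needs to be true, which holds.
Iris is a knight; "Iris and Vera are different types" is true, as required.
Vera is a knave, and the claim "at most one of Iris, Rhea, Kobi, Farah, and Vera is a knave" is indeed false.
Rhea is a knight, so "either Rhea and Kobi are not the same type, or Kobi is a knave" must be true — and it is.
Kobi is a knave, and the claim "at least one of the following is true: Farah and Rhea are the same type; Iris is a knave" is indeed false.
Farah (knave): "Alice is a knight exactly when Rhea is a knave" — false. ✓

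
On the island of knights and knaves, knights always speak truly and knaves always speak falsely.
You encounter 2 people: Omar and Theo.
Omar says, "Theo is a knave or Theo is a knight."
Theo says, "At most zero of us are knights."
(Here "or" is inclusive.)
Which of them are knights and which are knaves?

Suppose Omar is a knave. Then Omar's statement "Theo is a knave or Theo is a knight" would have to be false. Checking the 2 ways to assign the others, none is consistent with every speaker.
(For instance, with Theo=knave, Omar's claim "Theo is a knave or Theo is a knight" comes out true where it would need to be false.)
So Omar must be a knight, making "Theo is a knave or Theo is a knight" true. Taking Omar=knight, Theo=knave, each remaining statement checks out:
  Theo (knave): "at most zero of us are knights" — false. ✓
This is the unique consistent assignment.

Knights: Omar. Knaves: Theo.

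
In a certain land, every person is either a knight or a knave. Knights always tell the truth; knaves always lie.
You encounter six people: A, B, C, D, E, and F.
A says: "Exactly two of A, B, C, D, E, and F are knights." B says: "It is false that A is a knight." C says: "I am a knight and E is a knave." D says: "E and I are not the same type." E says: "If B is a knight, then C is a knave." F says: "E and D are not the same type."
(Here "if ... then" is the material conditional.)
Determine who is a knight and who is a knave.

A is a knave, B is a knight, C is a knight, D is a knight, E is a knave, and F is a knight.

A is a knave, and the claim "exactly two of A, B, C, D, E, and F are knights" is indeed False.
B (knight): "it is false that A is a knight" — true. ✓
C is a knight, and the claim "I am a knight and E is a knave" is indeed true.
D (knight): "E and I are not the same type" — true. ✓
As a knave, E's statement "if B is a knight, then C is a knave" should be False; it is.
F is a knight; "E and D are not the same type" is true, as required.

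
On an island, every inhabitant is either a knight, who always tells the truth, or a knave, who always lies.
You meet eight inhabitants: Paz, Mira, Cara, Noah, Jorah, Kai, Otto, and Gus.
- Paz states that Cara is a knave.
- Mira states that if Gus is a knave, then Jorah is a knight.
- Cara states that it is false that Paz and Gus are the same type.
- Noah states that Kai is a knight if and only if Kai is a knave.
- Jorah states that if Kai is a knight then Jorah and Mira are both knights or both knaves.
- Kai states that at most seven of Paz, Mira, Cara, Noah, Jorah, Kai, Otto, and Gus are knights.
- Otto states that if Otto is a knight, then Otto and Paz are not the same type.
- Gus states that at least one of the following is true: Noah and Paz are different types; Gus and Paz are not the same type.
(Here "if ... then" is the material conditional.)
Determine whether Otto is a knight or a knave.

Otto is a knight.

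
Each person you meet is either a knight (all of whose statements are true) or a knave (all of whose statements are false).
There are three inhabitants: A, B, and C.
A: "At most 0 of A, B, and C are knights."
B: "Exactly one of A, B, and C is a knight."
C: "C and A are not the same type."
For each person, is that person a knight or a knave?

A is a knave; "at most 0 of A, B, and C are knights" is False, as required.
B (knight): "exactly one of A, B, and C is a knight" — True. ✓
Since C is a knave, "C and A are not the same type" needs to be False, which holds.

Knights: B. Knaves: A and C.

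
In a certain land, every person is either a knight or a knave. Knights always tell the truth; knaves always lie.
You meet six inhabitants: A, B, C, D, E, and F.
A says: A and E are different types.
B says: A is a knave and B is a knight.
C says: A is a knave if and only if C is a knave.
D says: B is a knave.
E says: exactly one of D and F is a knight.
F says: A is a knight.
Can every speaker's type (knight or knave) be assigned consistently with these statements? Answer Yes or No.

Yes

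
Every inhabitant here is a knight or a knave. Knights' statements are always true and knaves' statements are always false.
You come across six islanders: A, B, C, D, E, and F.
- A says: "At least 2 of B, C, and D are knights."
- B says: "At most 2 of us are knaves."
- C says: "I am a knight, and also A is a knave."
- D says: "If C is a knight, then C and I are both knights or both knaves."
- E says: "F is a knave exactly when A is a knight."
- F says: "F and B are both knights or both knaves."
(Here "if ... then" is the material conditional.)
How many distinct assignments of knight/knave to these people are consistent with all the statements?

2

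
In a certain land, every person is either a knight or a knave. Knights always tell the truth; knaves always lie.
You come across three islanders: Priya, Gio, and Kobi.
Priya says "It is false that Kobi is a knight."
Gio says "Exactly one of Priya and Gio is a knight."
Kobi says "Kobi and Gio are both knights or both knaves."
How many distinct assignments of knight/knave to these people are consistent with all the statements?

Consistent assignments:
  Priya=knave, Gio=knight, Kobi=knight

1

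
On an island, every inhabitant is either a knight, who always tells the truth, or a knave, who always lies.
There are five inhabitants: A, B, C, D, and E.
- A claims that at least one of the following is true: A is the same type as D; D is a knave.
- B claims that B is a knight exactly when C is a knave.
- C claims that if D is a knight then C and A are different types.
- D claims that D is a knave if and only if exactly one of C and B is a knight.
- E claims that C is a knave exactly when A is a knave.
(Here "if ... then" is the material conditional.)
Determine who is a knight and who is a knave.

A is a knave; "at least one of the following is true: A is the same type as D; D is a knave" is false, as required.
Since B is a knave, "B is a knight exactly when C is a knave" needs to be false, which holds.
C is a knave; "if D is a knight then C and A are different types" is false, as required.
D (knight): "D is a knave if and only if exactly one of C and B is a knight" — True. ✓
As a knight, E's statement "C is a knave exactly when A is a knave" should be True; it is.

Knights: D and E. Knaves: A, B, and C.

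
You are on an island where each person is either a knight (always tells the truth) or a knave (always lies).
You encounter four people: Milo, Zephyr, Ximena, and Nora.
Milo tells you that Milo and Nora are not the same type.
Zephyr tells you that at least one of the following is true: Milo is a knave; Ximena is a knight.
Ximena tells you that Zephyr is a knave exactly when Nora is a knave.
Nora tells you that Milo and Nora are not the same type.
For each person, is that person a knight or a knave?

Suppose Milo is a knight. Then Milo's statement "Milo and Nora are not the same type" would have to be true. Checking the 8 ways to assign the others, none is consistent with every speaker.
(For instance, with Zephyr=knight, Ximena=knave, Nora=knave, Zephyr's claim "at least one of the following is true: Milo is a knave; Ximena is a knight" comes out false where it would need to be true.)
So Milo must be a knave, making "Milo and Nora are not the same type" false. Taking Milo=knave, Zephyr=knight, Ximena=knave, Nora=knave, each remaining statement checks out:
  Zephyr (knight): "at least one of the following is true: Milo is a knave; Ximena is a knight" — true. ✓
  Ximena (knave): "Zephyr is a knave exactly when Nora is a knave" — false. ✓
  Nora (knave): "Milo and Nora are not the same type" — false. ✓
This is the unique consistent assignment.

Knights: Zephyr. Knaves: Milo, Ximena, and Nora.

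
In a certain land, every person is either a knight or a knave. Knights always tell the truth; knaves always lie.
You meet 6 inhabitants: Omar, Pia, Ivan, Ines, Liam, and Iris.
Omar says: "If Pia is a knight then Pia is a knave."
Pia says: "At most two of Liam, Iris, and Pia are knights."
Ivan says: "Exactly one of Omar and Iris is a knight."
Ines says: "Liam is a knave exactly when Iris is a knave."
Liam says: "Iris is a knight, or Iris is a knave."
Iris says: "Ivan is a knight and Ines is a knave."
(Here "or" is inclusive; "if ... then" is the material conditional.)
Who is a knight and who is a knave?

Omar is a knave; "if Pia is a knight then Pia is a knave" is False, as required.
Pia is a knight, so "at most two of Liam, Iris, and Pia are knights" must be True — and it is.
Ivan is a knave, and the claim "exactly one of Omar and Iris is a knight" is indeed False.
Ines (knave): "Liam is a knave exactly when Iris is a knave" — False. ✓
Liam is a knight, so "Iris is a knight, or Iris is a knave" must be True — and it is.
Iris (knave): "Ivan is a knight and Ines is a knave" — False. ✓

Omar is a knave, Pia is a knight, Ivan is a knave, Ines is a knave, Liam is a knight, and Iris is a knave.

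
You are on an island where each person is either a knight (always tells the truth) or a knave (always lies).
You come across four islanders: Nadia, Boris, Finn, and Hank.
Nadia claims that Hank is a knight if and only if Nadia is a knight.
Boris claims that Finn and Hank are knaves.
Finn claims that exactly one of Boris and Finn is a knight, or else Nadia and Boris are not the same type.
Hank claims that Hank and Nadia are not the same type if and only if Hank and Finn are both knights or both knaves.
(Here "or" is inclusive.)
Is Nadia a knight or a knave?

Consistent assignments: {Nadia=knave, Boris=knave, Finn=knight, Hank=knight}
In every consistent assignment, Nadia is a knave.

Nadia is a knave.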